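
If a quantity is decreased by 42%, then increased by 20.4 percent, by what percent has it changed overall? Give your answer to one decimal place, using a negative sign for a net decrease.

A 42% decrease multiplies by 0.58.
Then a 20.4% increase: 0.58 × 1.204 = 0.69832.
Overall factor 0.69832, i.e. -30.2%.

-30.2%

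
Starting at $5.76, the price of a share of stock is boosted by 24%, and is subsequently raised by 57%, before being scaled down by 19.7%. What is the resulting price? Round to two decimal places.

$9.00

24% increase: $5.76 × 1.24 = $7.1424.
Apply the 57% increase: $7.1424 × 1.57 = $11.213568.
19.7% decrease: $11.213568 × 0.803 = $9.004495104 ≈ $9.00.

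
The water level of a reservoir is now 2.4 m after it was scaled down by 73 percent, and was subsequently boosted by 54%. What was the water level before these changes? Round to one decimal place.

5.8 m

The overall multiplier applied was 0.27 × 1.54 = 0.4158.
So the original water level was 2.4 ÷ 0.4158 ≈ 5.8 m.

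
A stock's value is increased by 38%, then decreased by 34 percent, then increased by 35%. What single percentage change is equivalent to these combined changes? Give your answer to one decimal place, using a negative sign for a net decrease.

23.0%

The combined multiplier is 1.38 × 0.66 × 1.35 = 1.22958.
That corresponds to an increase of 23.0%.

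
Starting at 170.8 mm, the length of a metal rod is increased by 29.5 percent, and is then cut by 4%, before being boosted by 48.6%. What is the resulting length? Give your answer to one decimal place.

315.5 mm

29.5% increase: 170.8 × 1.295 = 221.186.
4% decrease: 221.186 × 0.96 = 212.33856.
After the 48.6% increase: 212.33856 × 1.486 = 315.53510016 ≈ 315.5.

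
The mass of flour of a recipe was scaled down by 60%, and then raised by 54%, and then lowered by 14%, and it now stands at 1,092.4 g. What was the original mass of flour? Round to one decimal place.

The overall multiplier applied was 0.4 × 1.54 × 0.86 = 0.52976.
So the original mass of flour was 1,092.4 ÷ 0.52976 ≈ 2,062.1 g.

2,062.1 g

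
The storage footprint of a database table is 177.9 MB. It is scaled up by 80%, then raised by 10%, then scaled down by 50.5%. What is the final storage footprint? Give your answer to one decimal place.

Each change multiplies by a factor: 1.8 × 1.1 × 0.495 = 0.9801.
177.9 × 0.9801 = 174.35979 ≈ 174.4.

174.4 MB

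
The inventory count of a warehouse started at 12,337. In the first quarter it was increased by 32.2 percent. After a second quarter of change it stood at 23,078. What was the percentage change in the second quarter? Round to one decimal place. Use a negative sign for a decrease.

41.5%

After the first quarter: 12,337 × 1.322 = 16309.514.
Second-quarter multiplier: 23,078 ÷ 16309.514 ≈ 1.415.
That is a change of 41.5%.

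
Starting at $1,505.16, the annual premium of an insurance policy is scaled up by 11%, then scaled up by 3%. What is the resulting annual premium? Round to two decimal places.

Each change multiplies by a factor: 1.11 × 1.03 = 1.1433.
$1,505.16 × 1.1433 = $1720.849428 ≈ $1,720.85.

$1,720.85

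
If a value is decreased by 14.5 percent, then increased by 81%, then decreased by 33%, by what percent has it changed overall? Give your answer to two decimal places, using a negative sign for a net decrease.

A 14.5% decrease multiplies by 0.855.
Then an 81% increase: 0.855 × 1.81 = 1.54755.
Then a 33% decrease: 1.54755 × 0.67 = 1.0368585.
Overall factor 1.0368585, i.e. 3.69%.

3.69%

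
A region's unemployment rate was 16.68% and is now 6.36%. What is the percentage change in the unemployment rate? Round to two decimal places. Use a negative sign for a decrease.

-61.87%

The change is 6.36 − 16.68 = -10.32 percentage points.
Relative to the original 16.68%, that is -10.32 ÷ 16.68 ≈ -61.87%.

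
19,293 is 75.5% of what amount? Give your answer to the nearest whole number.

19,293 ÷ 0.755 ≈ 25,554.

25,554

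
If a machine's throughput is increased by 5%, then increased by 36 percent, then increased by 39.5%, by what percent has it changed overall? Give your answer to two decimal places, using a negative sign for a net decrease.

A 5% increase multiplies by 1.05.
Then a 36% increase: 1.05 × 1.36 = 1.428.
Then a 39.5% increase: 1.428 × 1.395 = 1.99206.
Overall factor 1.99206, i.e. 99.21%.

99.21%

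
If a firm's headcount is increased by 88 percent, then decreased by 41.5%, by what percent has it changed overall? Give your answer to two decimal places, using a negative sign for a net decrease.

9.98%

The combined multiplier is 1.88 × 0.585 = 1.0998.
That corresponds to an increase of 9.98%.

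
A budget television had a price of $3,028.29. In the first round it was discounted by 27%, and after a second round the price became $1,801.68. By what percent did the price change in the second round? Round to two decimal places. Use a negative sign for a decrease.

After the first round: $3,028.29 × 0.73 = $2210.6517.
Second-round multiplier: $1,801.68 ÷ $2210.6517 ≈ 0.814999.
That is a change of -18.50%.

-18.50%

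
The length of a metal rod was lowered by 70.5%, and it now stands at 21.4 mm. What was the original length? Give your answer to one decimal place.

72.5 mm

The overall multiplier applied was 0.295.
So the original length was 21.4 ÷ 0.295 ≈ 72.5 mm.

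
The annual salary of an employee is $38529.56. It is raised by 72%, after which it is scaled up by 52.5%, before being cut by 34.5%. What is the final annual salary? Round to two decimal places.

Each change multiplies by a factor: 1.72 × 1.525 × 0.655 = 1.718065.
$38529.56 × 1.718065 = $66196.2885014 ≈ $66196.29.

$66196.29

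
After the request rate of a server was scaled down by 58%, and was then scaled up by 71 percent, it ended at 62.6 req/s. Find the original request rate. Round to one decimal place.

The overall multiplier applied was 0.42 × 1.71 = 0.7182.
So the original request rate was 62.6 ÷ 0.7182 ≈ 87.2 req/s.

87.2 req/s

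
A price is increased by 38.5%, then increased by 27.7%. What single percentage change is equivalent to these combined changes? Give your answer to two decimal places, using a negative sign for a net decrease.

76.86%

A 38.5% increase multiplies by 1.385.
Then a 27.7% increase: 1.385 × 1.277 = 1.768645.
Overall factor 1.768645, i.e. 76.86%.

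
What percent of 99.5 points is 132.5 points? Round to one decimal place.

133.2%

132.5 points ÷ 99.5 points ≈ 133.2%.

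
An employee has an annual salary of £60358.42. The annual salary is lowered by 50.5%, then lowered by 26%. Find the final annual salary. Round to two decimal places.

£22109.29

Each change multiplies by a factor: 0.495 × 0.74 = 0.3663.
£60358.42 × 0.3663 = £22109.289246 ≈ £22109.29.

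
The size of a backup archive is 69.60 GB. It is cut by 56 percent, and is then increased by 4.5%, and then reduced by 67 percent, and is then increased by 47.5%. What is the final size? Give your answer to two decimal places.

15.58 GB

Each change multiplies by a factor: 0.44 × 1.045 × 0.33 × 1.475 = 0.22380765.
69.60 × 0.22380765 = 15.57701244 ≈ 15.58.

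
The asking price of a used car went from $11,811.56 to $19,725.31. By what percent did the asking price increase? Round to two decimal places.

67.00%

Change: $19,725.31 − $11,811.56 = $7,913.75.
Relative to the original: $7,913.75 ÷ $11,811.56 ≈ 67.00%.
So the asking price increased by 67.00%.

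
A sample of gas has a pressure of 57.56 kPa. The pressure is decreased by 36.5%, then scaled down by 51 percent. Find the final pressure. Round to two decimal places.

Each change multiplies by a factor: 0.635 × 0.49 = 0.31115.
57.56 × 0.31115 = 17.909794 ≈ 17.91.

17.91 kPa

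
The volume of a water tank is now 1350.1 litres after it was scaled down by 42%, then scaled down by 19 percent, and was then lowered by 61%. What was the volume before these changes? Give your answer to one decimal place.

Undoing the 61% decrease: 1350.1 ÷ 0.39 ≈ 3461.794872.
Undoing the 19% decrease: 3461.794872 ÷ 0.81 ≈ 4273.82083.
Undoing the 42% decrease: 4273.82083 ÷ 0.58 ≈ 7368.7 litres.

7368.7 litres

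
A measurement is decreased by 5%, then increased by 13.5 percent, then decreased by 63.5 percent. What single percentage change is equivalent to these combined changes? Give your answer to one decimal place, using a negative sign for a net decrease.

The combined multiplier is 0.95 × 1.135 × 0.365 = 0.39356125.
That corresponds to a decrease of 60.6%.

-60.6%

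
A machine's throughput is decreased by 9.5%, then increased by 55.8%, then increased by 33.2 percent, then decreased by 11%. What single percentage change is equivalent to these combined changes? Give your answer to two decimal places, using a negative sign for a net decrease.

67.15%

The combined multiplier is 0.905 × 1.558 × 1.332 × 0.89 = 1.6715149452.
That corresponds to an increase of 67.15%.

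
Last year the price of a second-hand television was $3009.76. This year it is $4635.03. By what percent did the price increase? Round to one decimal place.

Change: $4635.03 − $3009.76 = $1625.27.
Relative to the original: $1625.27 ÷ $3009.76 ≈ 54.0%.
So the price increased by 54.0%.

54.0%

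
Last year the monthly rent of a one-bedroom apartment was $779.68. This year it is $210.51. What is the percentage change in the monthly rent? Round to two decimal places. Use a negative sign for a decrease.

-73.00%

Change: $210.51 − $779.68 = -$569.17.
Relative to the original: -$569.17 ÷ $779.68 ≈ -73.00%.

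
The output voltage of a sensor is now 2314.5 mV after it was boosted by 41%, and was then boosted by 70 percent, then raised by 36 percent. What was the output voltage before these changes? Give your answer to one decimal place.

710.0 mV

Undoing the 36% increase: 2314.5 ÷ 1.36 ≈ 1701.838235.
Undoing the 70% increase: 1701.838235 ÷ 1.7 ≈ 1001.081315.
Undoing the 41% increase: 1001.081315 ÷ 1.41 ≈ 710.0 mV.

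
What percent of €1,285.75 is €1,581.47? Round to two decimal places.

€1,581.47 ÷ €1,285.75 ≈ 123.00%.

123.00%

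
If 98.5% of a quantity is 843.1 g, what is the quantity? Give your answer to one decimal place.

843.1 g ÷ 0.985 ≈ 855.9 g.

855.9 g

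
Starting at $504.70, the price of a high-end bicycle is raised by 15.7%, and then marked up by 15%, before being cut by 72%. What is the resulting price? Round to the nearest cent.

15.7% increase: $504.70 × 1.157 = $583.9379.
Apply the 15% increase: $583.9379 × 1.15 = $671.528585.
After the 72% decrease: $671.528585 × 0.28 = $188.0280038 ≈ $188.03.

$188.03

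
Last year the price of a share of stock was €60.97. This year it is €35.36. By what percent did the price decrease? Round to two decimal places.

42.00%

Change: €35.36 − €60.97 = -€25.61.
Relative to the original: -€25.61 ÷ €60.97 ≈ -42.00%.
So the price decreased by 42.00%.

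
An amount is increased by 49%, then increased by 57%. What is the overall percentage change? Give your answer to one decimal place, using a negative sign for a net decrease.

A 49% increase multiplies by 1.49.
Then a 57% increase: 1.49 × 1.57 = 2.3393.
Overall factor 2.3393, i.e. 133.9%.

133.9%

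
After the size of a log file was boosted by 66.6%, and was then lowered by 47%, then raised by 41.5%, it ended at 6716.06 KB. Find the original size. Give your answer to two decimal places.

5375.36 KB

The overall multiplier applied was 1.666 × 0.53 × 1.415 = 1.2494167.
So the original size was 6716.06 ÷ 1.2494167 ≈ 5375.36 KB.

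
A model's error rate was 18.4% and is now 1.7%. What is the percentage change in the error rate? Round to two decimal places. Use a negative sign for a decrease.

-90.76%

The change is 1.7 − 18.4 = -16.7 percentage points.
Relative to the original 18.4%, that is -16.7 ÷ 18.4 ≈ -90.76%.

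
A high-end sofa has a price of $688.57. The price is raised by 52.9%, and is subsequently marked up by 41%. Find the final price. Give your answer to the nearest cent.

$1484.48

52.9% increase: $688.57 × 1.529 = $1052.82353.
After the 41% increase: $1052.82353 × 1.41 = $1484.4811773 ≈ $1484.48.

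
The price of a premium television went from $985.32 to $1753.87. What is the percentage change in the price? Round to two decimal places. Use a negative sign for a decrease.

Change: $1753.87 − $985.32 = $768.55.
Relative to the original: $768.55 ÷ $985.32 ≈ 78.00%.

78.00%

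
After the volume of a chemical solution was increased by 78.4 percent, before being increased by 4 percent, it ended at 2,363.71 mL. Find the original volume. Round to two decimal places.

Undoing the 4% increase: 2,363.71 ÷ 1.04 ≈ 2272.798077.
Undoing the 78.4% increase: 2272.798077 ÷ 1.784 ≈ 1,273.99 mL.

1,273.99 mL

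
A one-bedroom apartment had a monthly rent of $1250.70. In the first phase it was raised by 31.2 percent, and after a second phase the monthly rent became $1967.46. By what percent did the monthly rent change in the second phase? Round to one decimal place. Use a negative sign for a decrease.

After the first phase: $1250.70 × 1.312 = $1640.9184.
Second-phase multiplier: $1967.46 ÷ $1640.9184 ≈ 1.199.
That is a change of 19.9%.

19.9%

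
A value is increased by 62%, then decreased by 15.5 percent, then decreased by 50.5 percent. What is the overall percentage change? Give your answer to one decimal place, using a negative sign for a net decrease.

-32.2%

A 62% increase multiplies by 1.62.
Then a 15.5% decrease: 1.62 × 0.845 = 1.3689.
Then a 50.5% decrease: 1.3689 × 0.495 = 0.6776055.
Overall factor 0.6776055, i.e. -32.2%.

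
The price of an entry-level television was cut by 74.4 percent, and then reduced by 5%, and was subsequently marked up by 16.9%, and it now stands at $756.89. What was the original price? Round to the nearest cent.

$2,662.29

The overall multiplier applied was 0.256 × 0.95 × 1.169 = 0.2843008.
So the original price was $756.89 ÷ 0.2843008 ≈ $2,662.29.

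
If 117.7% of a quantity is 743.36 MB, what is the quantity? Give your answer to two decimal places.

631.57 MB

743.36 MB ÷ 1.177 ≈ 631.57 MB.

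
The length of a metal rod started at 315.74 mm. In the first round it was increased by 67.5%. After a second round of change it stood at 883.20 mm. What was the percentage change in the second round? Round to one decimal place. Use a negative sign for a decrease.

After the first round: 315.74 × 1.675 = 528.8645.
Second-round multiplier: 883.20 ÷ 528.8645 ≈ 1.66999.
That is a change of 67.0%.

67.0%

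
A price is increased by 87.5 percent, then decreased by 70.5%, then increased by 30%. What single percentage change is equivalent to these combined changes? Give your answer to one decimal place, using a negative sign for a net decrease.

An 87.5% increase multiplies by 1.875.
Then a 70.5% decrease: 1.875 × 0.295 = 0.553125.
Then a 30% increase: 0.553125 × 1.3 = 0.7190625.
Overall factor 0.7190625, i.e. -28.1%.

-28.1%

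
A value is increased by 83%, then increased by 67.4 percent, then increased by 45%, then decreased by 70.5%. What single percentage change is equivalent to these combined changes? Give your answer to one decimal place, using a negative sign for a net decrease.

31.0%

The combined multiplier is 1.83 × 1.674 × 1.45 × 0.295 = 1.310377905.
That corresponds to an increase of 31.0%.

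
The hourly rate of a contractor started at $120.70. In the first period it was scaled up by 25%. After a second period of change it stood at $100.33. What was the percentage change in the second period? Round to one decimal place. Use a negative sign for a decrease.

After the first period: $120.70 × 1.25 = $150.875.
Second-period multiplier: $100.33 ÷ $150.875 ≈ 0.66499.
That is a change of -33.5%.

-33.5%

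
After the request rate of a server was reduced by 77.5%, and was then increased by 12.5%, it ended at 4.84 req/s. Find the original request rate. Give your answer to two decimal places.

19.12 req/s

Undoing the 12.5% increase: 4.84 ÷ 1.125 ≈ 4.302222.
Undoing the 77.5% decrease: 4.302222 ÷ 0.225 ≈ 19.12 req/s.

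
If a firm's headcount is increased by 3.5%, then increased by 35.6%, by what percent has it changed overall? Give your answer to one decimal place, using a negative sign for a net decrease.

40.3%

A 3.5% increase multiplies by 1.035.
Then a 35.6% increase: 1.035 × 1.356 = 1.40346.
Overall factor 1.40346, i.e. 40.3%.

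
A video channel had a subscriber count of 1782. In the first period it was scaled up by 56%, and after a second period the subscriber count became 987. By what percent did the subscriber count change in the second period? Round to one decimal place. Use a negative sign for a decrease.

After the first period: 1782 × 1.56 = 2779.92.
Second-period multiplier: 987 ÷ 2779.92 ≈ 0.35505.
That is a change of -64.5%.

-64.5%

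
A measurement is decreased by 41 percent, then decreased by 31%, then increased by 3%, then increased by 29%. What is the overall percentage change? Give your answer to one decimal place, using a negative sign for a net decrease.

A 41% decrease multiplies by 0.59.
Then a 31% decrease: 0.59 × 0.69 = 0.4071.
Then a 3% increase: 0.4071 × 1.03 = 0.419313.
Then a 29% increase: 0.419313 × 1.29 = 0.54091377.
Overall factor 0.54091377, i.e. -45.9%.

-45.9%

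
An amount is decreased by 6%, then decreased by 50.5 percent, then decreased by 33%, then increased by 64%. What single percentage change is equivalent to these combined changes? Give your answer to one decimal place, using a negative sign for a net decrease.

-48.9%

A 6% decrease multiplies by 0.94.
Then a 50.5% decrease: 0.94 × 0.495 = 0.4653.
Then a 33% decrease: 0.4653 × 0.67 = 0.311751.
Then a 64% increase: 0.311751 × 1.64 = 0.51127164.
Overall factor 0.51127164, i.e. -48.9%.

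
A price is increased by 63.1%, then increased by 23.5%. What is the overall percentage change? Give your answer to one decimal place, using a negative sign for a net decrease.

101.4%

The combined multiplier is 1.631 × 1.235 = 2.014285.
That corresponds to an increase of 101.4%.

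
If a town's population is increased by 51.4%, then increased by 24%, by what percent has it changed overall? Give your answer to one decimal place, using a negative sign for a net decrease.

A 51.4% increase multiplies by 1.514.
Then a 24% increase: 1.514 × 1.24 = 1.87736.
Overall factor 1.87736, i.e. 87.7%.

87.7%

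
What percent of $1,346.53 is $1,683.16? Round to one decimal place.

$1,683.16 ÷ $1,346.53 ≈ 125.0%.

125.0%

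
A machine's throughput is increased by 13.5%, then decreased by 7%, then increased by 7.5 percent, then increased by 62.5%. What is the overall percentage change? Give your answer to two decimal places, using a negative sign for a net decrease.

The combined multiplier is 1.135 × 0.93 × 1.075 × 1.625 = 1.84391390625.
That corresponds to an increase of 84.39%.

84.39%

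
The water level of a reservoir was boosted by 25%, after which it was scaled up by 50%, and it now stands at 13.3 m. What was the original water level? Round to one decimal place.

Undoing the 50% increase: 13.3 ÷ 1.5 ≈ 8.866667.
Undoing the 25% increase: 8.866667 ÷ 1.25 ≈ 7.1 m.

7.1 m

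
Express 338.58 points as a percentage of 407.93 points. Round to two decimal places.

83.00%

338.58 points ÷ 407.93 points ≈ 83.00%.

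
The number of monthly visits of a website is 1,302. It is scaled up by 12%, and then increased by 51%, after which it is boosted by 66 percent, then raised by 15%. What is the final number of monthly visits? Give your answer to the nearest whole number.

4,204

Apply the 12% increase: 1,302 × 1.12 = 1458.24.
After the 51% increase: 1458.24 × 1.51 = 2201.9424.
Apply the 66% increase: 2201.9424 × 1.66 = 3655.224384.
15% increase: 3655.224384 × 1.15 = 4203.5080416 ≈ 4,204.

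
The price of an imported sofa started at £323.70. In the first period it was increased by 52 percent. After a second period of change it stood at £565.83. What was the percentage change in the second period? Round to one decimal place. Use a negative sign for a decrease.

After the first period: £323.70 × 1.52 = £492.024.
Second-period multiplier: £565.83 ÷ £492.024 ≈ 1.15.
That is a change of 15.0%.

15.0%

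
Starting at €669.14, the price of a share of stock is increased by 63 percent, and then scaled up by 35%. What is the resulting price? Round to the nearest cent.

€1472.44

After the 63% increase: €669.14 × 1.63 = €1090.6982.
After the 35% increase: €1090.6982 × 1.35 = €1472.44257 ≈ €1472.44.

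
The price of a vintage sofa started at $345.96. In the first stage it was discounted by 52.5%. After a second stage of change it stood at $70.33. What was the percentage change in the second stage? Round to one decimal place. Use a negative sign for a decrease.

-57.2%

After the first stage: $345.96 × 0.475 = $164.331.
Second-stage multiplier: $70.33 ÷ $164.331 ≈ 0.42798.
That is a change of -57.2%.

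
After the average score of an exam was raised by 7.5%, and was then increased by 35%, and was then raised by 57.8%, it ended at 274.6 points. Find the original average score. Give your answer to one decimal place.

119.9 points

The overall multiplier applied was 1.075 × 1.35 × 1.578 = 2.2900725.
So the original average score was 274.6 ÷ 2.2900725 ≈ 119.9 points.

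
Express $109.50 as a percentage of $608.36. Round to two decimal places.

$109.50 ÷ $608.36 ≈ 18.00%.

18.00%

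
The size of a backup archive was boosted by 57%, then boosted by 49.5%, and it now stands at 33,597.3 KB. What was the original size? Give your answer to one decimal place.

The overall multiplier applied was 1.57 × 1.495 = 2.34715.
So the original size was 33,597.3 ÷ 2.34715 ≈ 14,314.1 KB.

14,314.1 KB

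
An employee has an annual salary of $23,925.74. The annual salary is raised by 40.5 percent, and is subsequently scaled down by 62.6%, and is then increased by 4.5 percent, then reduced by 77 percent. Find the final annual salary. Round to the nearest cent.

40.5% increase: $23,925.74 × 1.405 = $33615.6647.
Apply the 62.6% decrease: $33615.6647 × 0.374 = $12572.2585978.
4.5% increase: $12572.2585978 × 1.045 = $13138.010234701.
77% decrease: $13138.010234701 × 0.23 = $3021.74235398123 ≈ $3,021.74.

$3,021.74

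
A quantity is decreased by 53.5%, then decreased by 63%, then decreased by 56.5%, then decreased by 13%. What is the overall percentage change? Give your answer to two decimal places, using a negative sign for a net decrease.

-93.49%

The combined multiplier is 0.465 × 0.37 × 0.435 × 0.87 = 0.0651123225.
That corresponds to a decrease of 93.49%.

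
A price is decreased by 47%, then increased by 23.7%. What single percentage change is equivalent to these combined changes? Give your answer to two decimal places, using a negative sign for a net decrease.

-34.44%

The combined multiplier is 0.53 × 1.237 = 0.65561.
That corresponds to a decrease of 34.44%.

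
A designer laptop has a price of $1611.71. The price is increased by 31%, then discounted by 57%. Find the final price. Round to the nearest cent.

$907.88

Each change multiplies by a factor: 1.31 × 0.43 = 0.5633.
$1611.71 × 0.5633 = $907.876243 ≈ $907.88.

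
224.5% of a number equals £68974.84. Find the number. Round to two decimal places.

£68974.84 ÷ 2.245 ≈ £30723.76.

£30723.76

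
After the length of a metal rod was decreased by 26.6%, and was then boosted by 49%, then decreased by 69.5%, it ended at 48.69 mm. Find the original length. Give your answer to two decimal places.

Undoing the 69.5% decrease: 48.69 ÷ 0.305 ≈ 159.639344.
Undoing the 49% increase: 159.639344 ÷ 1.49 ≈ 107.140499.
Undoing the 26.6% decrease: 107.140499 ÷ 0.734 ≈ 145.97 mm.

145.97 mm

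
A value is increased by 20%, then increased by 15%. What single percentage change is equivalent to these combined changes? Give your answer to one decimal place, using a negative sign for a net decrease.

38.0%

The combined multiplier is 1.2 × 1.15 = 1.38.
That corresponds to an increase of 38.0%.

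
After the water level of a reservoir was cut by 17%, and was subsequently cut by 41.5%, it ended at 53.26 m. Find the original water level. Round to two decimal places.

Undoing the 41.5% decrease: 53.26 ÷ 0.585 ≈ 91.042735.
Undoing the 17% decrease: 91.042735 ÷ 0.83 ≈ 109.69 m.

109.69 m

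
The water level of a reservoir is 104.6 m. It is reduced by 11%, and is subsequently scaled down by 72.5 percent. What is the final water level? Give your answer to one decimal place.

25.6 m

Each change multiplies by a factor: 0.89 × 0.275 = 0.24475.
104.6 × 0.24475 = 25.60085 ≈ 25.6.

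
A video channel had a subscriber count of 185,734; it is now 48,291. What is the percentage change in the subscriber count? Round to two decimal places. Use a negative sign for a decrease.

-74.00%

Change: 48,291 − 185,734 = -137,443.
Relative to the original: -137,443 ÷ 185,734 ≈ -74.00%.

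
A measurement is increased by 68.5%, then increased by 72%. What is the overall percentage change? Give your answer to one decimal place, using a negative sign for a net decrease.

189.8%

The combined multiplier is 1.685 × 1.72 = 2.8982.
That corresponds to an increase of 189.8%.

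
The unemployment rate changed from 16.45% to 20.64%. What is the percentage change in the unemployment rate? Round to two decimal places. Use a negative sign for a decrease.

The change is 20.64 − 16.45 = 4.19 percentage points.
Relative to the original 16.45%, that is 4.19 ÷ 16.45 ≈ 25.47%.

25.47%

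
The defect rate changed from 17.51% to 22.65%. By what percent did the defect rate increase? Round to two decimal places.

29.35%

The change is 22.65 − 17.51 = 5.14 percentage points.
Relative to the original 17.51%, that is 5.14 ÷ 17.51 ≈ 29.35%.
So the defect rate rose by 29.35%.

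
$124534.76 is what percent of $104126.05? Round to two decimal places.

$124534.76 ÷ $104126.05 ≈ 119.60%.

119.60%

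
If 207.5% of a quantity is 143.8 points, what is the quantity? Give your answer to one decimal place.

143.8 points ÷ 2.075 ≈ 69.3 points.

69.3 points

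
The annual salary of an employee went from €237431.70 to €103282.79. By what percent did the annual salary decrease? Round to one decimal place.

Change: €103282.79 − €237431.70 = -€134148.91.
Relative to the original: -€134148.91 ÷ €237431.70 ≈ -56.5%.
So the annual salary decreased by 56.5%.

56.5%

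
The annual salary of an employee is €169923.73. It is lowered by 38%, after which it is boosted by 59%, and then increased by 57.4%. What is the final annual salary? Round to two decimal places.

Each change multiplies by a factor: 0.62 × 1.59 × 1.574 = 1.5516492.
€169923.73 × 1.5516492 = €263662.019715516 ≈ €263662.02.

€263662.02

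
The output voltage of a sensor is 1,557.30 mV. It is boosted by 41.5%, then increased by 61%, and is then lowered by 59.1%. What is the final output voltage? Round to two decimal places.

Each change multiplies by a factor: 1.415 × 1.61 × 0.409 = 0.93176335.
1,557.30 × 0.93176335 = 1451.035064955 ≈ 1,451.04.

1,451.04 mV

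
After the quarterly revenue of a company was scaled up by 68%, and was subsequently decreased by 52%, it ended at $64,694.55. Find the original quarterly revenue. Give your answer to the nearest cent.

The overall multiplier applied was 1.68 × 0.48 = 0.8064.
So the original quarterly revenue was $64,694.55 ÷ 0.8064 ≈ $80,226.38.

$80,226.38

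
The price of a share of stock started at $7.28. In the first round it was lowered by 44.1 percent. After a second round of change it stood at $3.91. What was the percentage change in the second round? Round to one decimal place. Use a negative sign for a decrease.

After the first round: $7.28 × 0.559 = $4.06952.
Second-round multiplier: $3.91 ÷ $4.06952 ≈ 0.9608.
That is a change of -3.9%.

-3.9%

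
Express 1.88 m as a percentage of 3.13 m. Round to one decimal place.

1.88 m ÷ 3.13 m ≈ 60.1%.

60.1%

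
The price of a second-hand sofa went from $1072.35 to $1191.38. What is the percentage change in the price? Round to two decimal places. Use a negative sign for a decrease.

11.10%

Change: $1191.38 − $1072.35 = $119.03.
Relative to the original: $119.03 ÷ $1072.35 ≈ 11.10%.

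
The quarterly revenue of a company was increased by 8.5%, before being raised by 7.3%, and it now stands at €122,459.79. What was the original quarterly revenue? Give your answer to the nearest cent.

The overall multiplier applied was 1.085 × 1.073 = 1.164205.
So the original quarterly revenue was €122,459.79 ÷ 1.164205 ≈ €105,187.48.

€105,187.48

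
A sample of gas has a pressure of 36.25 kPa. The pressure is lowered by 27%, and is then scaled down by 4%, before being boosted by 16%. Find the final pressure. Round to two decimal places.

29.47 kPa

27% decrease: 36.25 × 0.73 = 26.4625.
Apply the 4% decrease: 26.4625 × 0.96 = 25.404.
16% increase: 25.404 × 1.16 = 29.46864 ≈ 29.47.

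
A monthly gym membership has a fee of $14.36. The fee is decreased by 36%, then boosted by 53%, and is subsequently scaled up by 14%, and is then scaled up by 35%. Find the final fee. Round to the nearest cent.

$21.64

Apply the 36% decrease: $14.36 × 0.64 = $9.1904.
After the 53% increase: $9.1904 × 1.53 = $14.061312.
Apply the 14% increase: $14.061312 × 1.14 = $16.02989568.
Apply the 35% increase: $16.02989568 × 1.35 = $21.640359168 ≈ $21.64.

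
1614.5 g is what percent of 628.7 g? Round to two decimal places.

256.80%

1614.5 g ÷ 628.7 g ≈ 256.80%.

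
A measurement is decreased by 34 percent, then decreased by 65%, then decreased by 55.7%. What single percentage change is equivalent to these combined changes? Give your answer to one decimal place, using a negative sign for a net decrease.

The combined multiplier is 0.66 × 0.35 × 0.443 = 0.102333.
That corresponds to a decrease of 89.8%.

-89.8%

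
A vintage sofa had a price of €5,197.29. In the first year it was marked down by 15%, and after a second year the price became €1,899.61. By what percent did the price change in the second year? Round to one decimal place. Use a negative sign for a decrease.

After the first year: €5,197.29 × 0.85 = €4417.6965.
Second-year multiplier: €1,899.61 ÷ €4417.6965 ≈ 0.43.
That is a change of -57.0%.

-57.0%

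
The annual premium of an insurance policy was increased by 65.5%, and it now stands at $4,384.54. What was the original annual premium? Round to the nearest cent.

$2,649.27

The overall multiplier applied was 1.655.
So the original annual premium was $4,384.54 ÷ 1.655 ≈ $2,649.27.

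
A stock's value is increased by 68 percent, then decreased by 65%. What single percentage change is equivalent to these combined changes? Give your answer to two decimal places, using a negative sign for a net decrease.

-41.20%

The combined multiplier is 1.68 × 0.35 = 0.588.
That corresponds to a decrease of 41.20%.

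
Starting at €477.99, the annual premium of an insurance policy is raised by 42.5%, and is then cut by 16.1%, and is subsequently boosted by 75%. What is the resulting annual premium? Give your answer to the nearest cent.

€1000.08

42.5% increase: €477.99 × 1.425 = €681.13575.
16.1% decrease: €681.13575 × 0.839 = €571.47289425.
After the 75% increase: €571.47289425 × 1.75 = €1000.0775649375 ≈ €1000.08.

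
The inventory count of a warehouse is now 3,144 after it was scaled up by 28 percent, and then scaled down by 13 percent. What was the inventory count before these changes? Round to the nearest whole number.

2,823

The overall multiplier applied was 1.28 × 0.87 = 1.1136.
So the original inventory count was 3,144 ÷ 1.1136 ≈ 2,823.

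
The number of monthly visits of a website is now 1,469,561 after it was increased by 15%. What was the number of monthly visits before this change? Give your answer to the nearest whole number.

The overall multiplier applied was 1.15.
So the original number of monthly visits was 1,469,561 ÷ 1.15 ≈ 1,277,879.

1,277,879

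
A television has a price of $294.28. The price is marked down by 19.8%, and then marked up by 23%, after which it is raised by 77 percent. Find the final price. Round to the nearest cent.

19.8% decrease: $294.28 × 0.802 = $236.01256.
After the 23% increase: $236.01256 × 1.23 = $290.2954488.
77% increase: $290.2954488 × 1.77 = $513.822944376 ≈ $513.82.

$513.82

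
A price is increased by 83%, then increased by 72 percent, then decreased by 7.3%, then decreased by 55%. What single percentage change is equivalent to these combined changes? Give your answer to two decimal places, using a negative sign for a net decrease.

31.30%

An 83% increase multiplies by 1.83.
Then a 72% increase: 1.83 × 1.72 = 3.1476.
Then a 7.3% decrease: 3.1476 × 0.927 = 2.9178252.
Then a 55% decrease: 2.9178252 × 0.45 = 1.31302134.
Overall factor 1.31302134, i.e. 31.30%.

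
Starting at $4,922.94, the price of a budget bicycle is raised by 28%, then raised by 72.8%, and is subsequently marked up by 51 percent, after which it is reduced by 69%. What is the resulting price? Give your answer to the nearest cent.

$5,097.03

Each change multiplies by a factor: 1.28 × 1.728 × 1.51 × 0.31 = 1.035362304.
$4,922.94 × 1.035362304 = $5097.02650085376 ≈ $5,097.03.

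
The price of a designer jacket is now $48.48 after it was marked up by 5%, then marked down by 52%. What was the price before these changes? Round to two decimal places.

$96.19

The overall multiplier applied was 1.05 × 0.48 = 0.504.
So the original price was $48.48 ÷ 0.504 ≈ $96.19.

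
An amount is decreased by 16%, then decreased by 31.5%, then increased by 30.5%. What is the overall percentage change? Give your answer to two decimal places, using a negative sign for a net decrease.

-24.91%

The combined multiplier is 0.84 × 0.685 × 1.305 = 0.750897.
That corresponds to a decrease of 24.91%.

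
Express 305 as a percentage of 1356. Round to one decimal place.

22.5%

305 ÷ 1356 ≈ 22.5%.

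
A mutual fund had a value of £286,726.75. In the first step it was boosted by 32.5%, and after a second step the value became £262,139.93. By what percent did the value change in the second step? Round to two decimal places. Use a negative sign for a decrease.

After the first step: £286,726.75 × 1.325 = £379912.94375.
Second-step multiplier: £262,139.93 ÷ £379912.94375 ≈ 0.69.
That is a change of -31.00%.

-31.00%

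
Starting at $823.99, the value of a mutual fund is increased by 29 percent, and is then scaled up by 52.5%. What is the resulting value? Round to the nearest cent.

Each change multiplies by a factor: 1.29 × 1.525 = 1.96725.
$823.99 × 1.96725 = $1620.9943275 ≈ $1620.99.

$1620.99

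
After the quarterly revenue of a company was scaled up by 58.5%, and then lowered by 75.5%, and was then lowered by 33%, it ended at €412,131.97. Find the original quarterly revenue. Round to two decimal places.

€1,584,040.03

The overall multiplier applied was 1.585 × 0.245 × 0.67 = 0.26017775.
So the original quarterly revenue was €412,131.97 ÷ 0.26017775 ≈ €1,584,040.03.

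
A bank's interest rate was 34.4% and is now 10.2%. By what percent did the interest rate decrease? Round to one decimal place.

70.3%

The change is 10.2 − 34.4 = -24.2 percentage points.
Relative to the original 34.4%, that is -24.2 ÷ 34.4 ≈ -70.3%.
So the interest rate fell by 70.3%.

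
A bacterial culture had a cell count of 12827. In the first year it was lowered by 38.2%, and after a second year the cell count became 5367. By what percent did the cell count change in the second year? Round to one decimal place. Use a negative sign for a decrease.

-32.3%

After the first year: 12827 × 0.618 = 7927.086.
Second-year multiplier: 5367 ÷ 7927.086 ≈ 0.67705.
That is a change of -32.3%.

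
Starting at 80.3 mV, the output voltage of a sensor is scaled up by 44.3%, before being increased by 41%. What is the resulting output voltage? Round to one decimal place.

163.4 mV

Each change multiplies by a factor: 1.443 × 1.41 = 2.03463.
80.3 × 2.03463 = 163.380789 ≈ 163.4.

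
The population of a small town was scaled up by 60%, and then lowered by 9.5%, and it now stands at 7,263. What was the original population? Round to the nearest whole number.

The overall multiplier applied was 1.6 × 0.905 = 1.448.
So the original population was 7,263 ÷ 1.448 ≈ 5,016.

5,016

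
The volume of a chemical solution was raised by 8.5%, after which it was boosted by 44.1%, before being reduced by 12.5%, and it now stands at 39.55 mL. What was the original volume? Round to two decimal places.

The overall multiplier applied was 1.085 × 1.441 × 0.875 = 1.368049375.
So the original volume was 39.55 ÷ 1.368049375 ≈ 28.91 mL.

28.91 mL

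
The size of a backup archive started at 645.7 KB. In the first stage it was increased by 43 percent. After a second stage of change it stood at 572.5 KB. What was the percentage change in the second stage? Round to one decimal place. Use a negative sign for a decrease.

After the first stage: 645.7 × 1.43 = 923.351.
Second-stage multiplier: 572.5 ÷ 923.351 ≈ 0.62002.
That is a change of -38.0%.

-38.0%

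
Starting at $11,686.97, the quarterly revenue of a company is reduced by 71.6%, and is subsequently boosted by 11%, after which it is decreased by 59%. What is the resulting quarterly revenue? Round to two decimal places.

$1,510.52

71.6% decrease: $11,686.97 × 0.284 = $3319.09948.
11% increase: $3319.09948 × 1.11 = $3684.2004228.
After the 59% decrease: $3684.2004228 × 0.41 = $1510.522173348 ≈ $1,510.52.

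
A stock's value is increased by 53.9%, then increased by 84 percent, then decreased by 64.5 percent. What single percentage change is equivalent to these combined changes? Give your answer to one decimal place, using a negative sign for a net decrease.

The combined multiplier is 1.539 × 1.84 × 0.355 = 1.0052748.
That corresponds to an increase of 0.5%.

0.5%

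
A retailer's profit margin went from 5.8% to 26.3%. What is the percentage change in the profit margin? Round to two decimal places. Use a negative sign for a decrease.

353.45%

The change is 26.3 − 5.8 = 20.5 percentage points.
Relative to the original 5.8%, that is 20.5 ÷ 5.8 ≈ 353.45%.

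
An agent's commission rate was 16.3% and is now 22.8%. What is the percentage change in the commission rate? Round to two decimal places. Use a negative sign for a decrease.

39.88%

The change is 22.8 − 16.3 = 6.5 percentage points.
Relative to the original 16.3%, that is 6.5 ÷ 16.3 ≈ 39.88%.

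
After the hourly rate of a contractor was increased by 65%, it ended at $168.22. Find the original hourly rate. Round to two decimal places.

$101.95

The overall multiplier applied was 1.65.
So the original hourly rate was $168.22 ÷ 1.65 ≈ $101.95.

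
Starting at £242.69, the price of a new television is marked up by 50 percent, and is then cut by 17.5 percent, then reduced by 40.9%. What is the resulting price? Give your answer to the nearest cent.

Each change multiplies by a factor: 1.5 × 0.825 × 0.591 = 0.7313625.
£242.69 × 0.7313625 = £177.494365125 ≈ £177.49.

£177.49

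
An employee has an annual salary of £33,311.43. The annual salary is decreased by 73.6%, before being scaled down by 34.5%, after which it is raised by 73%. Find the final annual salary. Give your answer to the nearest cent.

Each change multiplies by a factor: 0.264 × 0.655 × 1.73 = 0.2991516.
£33,311.43 × 0.2991516 = £9965.167582788 ≈ £9,965.17.

£9,965.17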